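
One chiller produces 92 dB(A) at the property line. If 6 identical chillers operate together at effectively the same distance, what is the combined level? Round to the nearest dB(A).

100 dB(A)

L_total = L₁ + 10·log₁₀ N for N identical incoherent sources.
L_total = 92 + 10·log₁₀(6) = 92 + 7.782 = 99.78 dB(A).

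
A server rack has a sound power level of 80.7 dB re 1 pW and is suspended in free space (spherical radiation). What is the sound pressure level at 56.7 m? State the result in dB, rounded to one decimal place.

L_p = L_w − 10·log₁₀(4π·r²) with r = 56.7 m.
4π·r² = 4.04e+04 m², 10·log₁₀ of that is 46.064 dB.
L_p = 80.7 − 46.064 = 34.64 dB.

34.6 dB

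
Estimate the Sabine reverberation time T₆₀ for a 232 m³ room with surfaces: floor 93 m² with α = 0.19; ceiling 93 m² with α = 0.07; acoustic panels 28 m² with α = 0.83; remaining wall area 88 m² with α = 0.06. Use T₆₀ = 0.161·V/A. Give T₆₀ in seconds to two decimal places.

0.71 s

Summing Sᵢαᵢ: 93·0.19 + 93·0.07 + 28·0.83 + 88·0.06 = 52.70 m².
T₆₀ = 0.161 × 232 / 52.70 = 0.709 s.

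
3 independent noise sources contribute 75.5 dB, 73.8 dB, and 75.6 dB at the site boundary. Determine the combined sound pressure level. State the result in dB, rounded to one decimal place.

For uncorrelated sources the intensities add, so convert each level to linear form, sum, and take 10·log₁₀ of the total.
Σ 10^(L/10) = 10^(75.5/10) + 10^(73.8/10) + 10^(75.6/10) = 9.578e+07.
L_total = 10·log₁₀(9.578e+07) = 79.81 dB.

79.8 dB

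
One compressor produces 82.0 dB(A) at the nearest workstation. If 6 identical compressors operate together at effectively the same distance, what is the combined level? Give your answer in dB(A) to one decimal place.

N identical incoherent sources raise the level by 10·log₁₀ N.
L_total = 82.0 + 10·log₁₀(6) = 82.0 + 7.782 = 89.78 dB(A).

89.8 dB(A)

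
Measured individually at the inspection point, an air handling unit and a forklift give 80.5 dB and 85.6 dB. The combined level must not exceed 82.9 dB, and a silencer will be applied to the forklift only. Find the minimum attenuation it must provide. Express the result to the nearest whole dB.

Everything except the forklift sums to 10^(80.5/10) = 1.122e+08 in linear terms, 80.50 dB.
To meet 82.9 dB overall, the treated forklift may contribute at most 10^(82.9/10) − 1.122e+08 = 8.278e+07, i.e. 79.18 dB.
Required insertion loss = 85.6 − 79.18 = 6.42 dB.

6 dB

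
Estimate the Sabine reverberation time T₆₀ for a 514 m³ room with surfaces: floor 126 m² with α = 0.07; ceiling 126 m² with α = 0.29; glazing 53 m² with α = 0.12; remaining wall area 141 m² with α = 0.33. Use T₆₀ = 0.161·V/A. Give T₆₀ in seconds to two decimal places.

Total absorption A = 126·0.07 + 126·0.29 + 53·0.12 + 141·0.33 = 98.25 m² sabins.
T₆₀ = 0.161 × 514 / 98.25 = 0.842 s.

0.84 s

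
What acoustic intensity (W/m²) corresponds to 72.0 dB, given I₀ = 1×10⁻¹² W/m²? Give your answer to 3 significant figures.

1.58e-05 W/m²

I = I₀·10^(L/10) = 10⁻¹² × 10^(72.0/10) = 10^(-4.800).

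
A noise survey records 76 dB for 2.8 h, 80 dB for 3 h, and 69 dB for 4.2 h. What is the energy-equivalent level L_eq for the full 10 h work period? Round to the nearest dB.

76 dB

Weight each interval's intensity by its duration and average over T = 10 h:
Σ tᵢ·10^(Lᵢ/10) = 2.8·10^(76/10) + 3·10^(80/10) + 4.2·10^(69/10) = 4.448e+08.
L_eq = 10·log₁₀(4.448e+08/10) = 76.48 dB.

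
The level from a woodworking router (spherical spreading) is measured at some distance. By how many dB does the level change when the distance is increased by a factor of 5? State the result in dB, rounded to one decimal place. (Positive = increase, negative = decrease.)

-14.0 dB

A point source loses 6 dB per doubling of distance; generally ΔL = −20·log₁₀(r₂/r₁).
ΔL = −20·log₁₀(5) = -13.98 dB.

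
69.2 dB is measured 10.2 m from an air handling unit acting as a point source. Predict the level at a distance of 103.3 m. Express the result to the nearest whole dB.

49 dB

Spherical spreading from a point source gives a 20·log₁₀(r₂/r₁) drop.
L₂ = 69.2 − 20·log₁₀(103.3/10.2) = 69.2 − 20.110 = 49.09 dB.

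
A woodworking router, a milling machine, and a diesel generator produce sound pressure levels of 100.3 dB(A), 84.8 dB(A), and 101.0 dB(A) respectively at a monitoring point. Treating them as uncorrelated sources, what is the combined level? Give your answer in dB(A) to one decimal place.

103.7 dB(A)

Incoherent sources combine by intensity addition: L_total = 10·log₁₀(Σ 10^(L_i/10)).
Σ 10^(L/10) = 10^(100.3/10) + 10^(84.8/10) + 10^(101.0/10) = 2.361e+10.
L_total = 10·log₁₀(2.361e+10) = 103.73 dB(A).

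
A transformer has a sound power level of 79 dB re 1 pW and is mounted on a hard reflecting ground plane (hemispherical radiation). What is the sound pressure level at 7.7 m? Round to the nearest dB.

Free-field hemispherical radiation: L_p = L_w − 10·log₁₀(2π·r²), r = 7.7 m.
2π·r² = 372.5 m², 10·log₁₀ of that is 25.712 dB.
L_p = 79 − 25.712 = 53.29 dB.

53 dB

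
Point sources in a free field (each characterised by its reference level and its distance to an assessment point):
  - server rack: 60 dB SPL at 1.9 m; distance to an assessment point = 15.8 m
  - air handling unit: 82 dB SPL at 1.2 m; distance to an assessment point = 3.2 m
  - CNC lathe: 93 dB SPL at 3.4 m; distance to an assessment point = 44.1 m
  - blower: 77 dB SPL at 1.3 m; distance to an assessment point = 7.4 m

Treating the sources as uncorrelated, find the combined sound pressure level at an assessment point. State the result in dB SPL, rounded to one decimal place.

75.5 dB SPL

First find each source's level at the receiver (point-source: −20·log₁₀(r/r_ref)), then combine on an intensity basis.
server rack: 60 − 20·log₁₀(15.8/1.9) = 60 − 18.40 = 41.60 dB SPL.
air handling unit: 82 − 20·log₁₀(3.2/1.2) = 82 − 8.52 = 73.48 dB SPL.
CNC lathe: 93 − 20·log₁₀(44.1/3.4) = 93 − 22.26 = 70.74 dB SPL.
blower: 77 − 20·log₁₀(7.4/1.3) = 77 − 15.11 = 61.89 dB SPL.
Σ 10^(L/10) = 3.571e+07 → L_total = 10·log₁₀(3.571e+07) = 75.53 dB SPL.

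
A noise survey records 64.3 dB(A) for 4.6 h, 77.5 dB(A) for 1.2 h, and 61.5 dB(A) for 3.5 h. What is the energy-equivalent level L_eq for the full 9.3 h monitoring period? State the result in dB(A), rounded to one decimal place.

69.6 dB(A)

L_eq = 10·log₁₀[(1/T)·Σ tᵢ·10^(Lᵢ/10)] with T = 9.3 h.
Σ tᵢ·10^(Lᵢ/10) = 4.6·10^(64.3/10) + 1.2·10^(77.5/10) + 3.5·10^(61.5/10) = 8.481e+07.
L_eq = 10·log₁₀(8.481e+07/9.3) = 69.60 dB(A).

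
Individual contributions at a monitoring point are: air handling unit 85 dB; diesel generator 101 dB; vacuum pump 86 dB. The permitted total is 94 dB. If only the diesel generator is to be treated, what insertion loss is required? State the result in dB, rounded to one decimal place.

Everything except the diesel generator sums to 10^(85/10) + 10^(86/10) = 7.143e+08 in linear terms, 88.54 dB.
The limit corresponds to 10^(94/10) = 2.512e+09; subtracting the fixed part leaves 1.798e+09 for the diesel generator, i.e. 92.55 dB.
Required insertion loss = 101 − 92.55 = 8.45 dB.

8.5 dB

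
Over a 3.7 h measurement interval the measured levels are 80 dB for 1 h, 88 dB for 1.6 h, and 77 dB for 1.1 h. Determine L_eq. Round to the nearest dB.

85 dB

L_eq = 10·log₁₀[(1/T)·Σ tᵢ·10^(Lᵢ/10)] with T = 3.7 h.
Σ tᵢ·10^(Lᵢ/10) = 1·10^(80/10) + 1.6·10^(88/10) + 1.1·10^(77/10) = 1.165e+09.
L_eq = 10·log₁₀(1.165e+09/3.7) = 84.98 dB.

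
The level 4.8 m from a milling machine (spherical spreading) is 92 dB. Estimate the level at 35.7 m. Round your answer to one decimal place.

74.6 dB

Spherical spreading from a point source gives a 20·log₁₀(r₂/r₁) drop.
L₂ = 92 − 20·log₁₀(35.7/4.8) = 92 − 17.429 = 74.57 dB.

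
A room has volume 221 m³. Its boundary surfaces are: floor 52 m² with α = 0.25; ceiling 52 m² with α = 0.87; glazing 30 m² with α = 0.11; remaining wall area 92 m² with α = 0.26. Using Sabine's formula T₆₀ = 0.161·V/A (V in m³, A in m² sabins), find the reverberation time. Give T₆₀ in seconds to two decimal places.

0.42 s

Total absorption A = 52·0.25 + 52·0.87 + 30·0.11 + 92·0.26 = 85.46 m² sabins.
T₆₀ = 0.161 × 221 / 85.46 = 0.416 s.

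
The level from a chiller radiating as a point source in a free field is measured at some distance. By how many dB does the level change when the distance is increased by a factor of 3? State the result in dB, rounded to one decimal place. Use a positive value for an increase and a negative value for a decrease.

Point-source spreading: ΔL = −20·log₁₀(r₂/r₁).
ΔL = −20·log₁₀(3) = -9.54 dB.

-9.5 dB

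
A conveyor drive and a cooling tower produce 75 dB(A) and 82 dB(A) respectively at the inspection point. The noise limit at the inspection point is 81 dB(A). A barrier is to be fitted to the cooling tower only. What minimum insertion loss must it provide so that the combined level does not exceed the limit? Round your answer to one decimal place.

2.3 dB

Fixed contribution from the other source: Σ 10^(L/10) = 10^(75/10) = 3.162e+07 (75.00 dB(A)).
To meet 81 dB(A) overall, the treated cooling tower may contribute at most 10^(81/10) − 3.162e+07 = 9.427e+07, i.e. 79.74 dB(A).
So the cooling tower must be reduced from 82 to 79.74 dB(A): IL = 2.26 dB.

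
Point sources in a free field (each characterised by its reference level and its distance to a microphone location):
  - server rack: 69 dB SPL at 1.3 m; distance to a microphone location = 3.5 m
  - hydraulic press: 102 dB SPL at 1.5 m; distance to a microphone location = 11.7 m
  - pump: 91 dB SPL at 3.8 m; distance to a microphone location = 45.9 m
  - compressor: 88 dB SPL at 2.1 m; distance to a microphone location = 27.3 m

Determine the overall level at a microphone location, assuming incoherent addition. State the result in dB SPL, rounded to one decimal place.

First find each source's level at the receiver (point-source: −20·log₁₀(r/r_ref)), then combine on an intensity basis.
server rack: 69 − 20·log₁₀(3.5/1.3) = 69 − 8.60 = 60.40 dB SPL.
hydraulic press: 102 − 20·log₁₀(11.7/1.5) = 102 − 17.84 = 84.16 dB SPL.
pump: 91 − 20·log₁₀(45.9/3.8) = 91 − 21.64 = 69.36 dB SPL.
compressor: 88 − 20·log₁₀(27.3/2.1) = 88 − 22.28 = 65.72 dB SPL.
Σ 10^(L/10) = 2.740e+08 → L_total = 10·log₁₀(2.740e+08) = 84.38 dB SPL.

84.4 dB SPL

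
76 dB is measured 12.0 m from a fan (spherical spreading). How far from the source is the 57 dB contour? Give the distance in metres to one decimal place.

107.0 m

Point-source spreading drops the level by 20·log₁₀(r₂/r₁); inverting, r₂/r₁ = 10^(ΔL/20).
r₂ = 12.0·10^((76−57)/20) = 12.0·10^(19.0/20) = 106.95 m.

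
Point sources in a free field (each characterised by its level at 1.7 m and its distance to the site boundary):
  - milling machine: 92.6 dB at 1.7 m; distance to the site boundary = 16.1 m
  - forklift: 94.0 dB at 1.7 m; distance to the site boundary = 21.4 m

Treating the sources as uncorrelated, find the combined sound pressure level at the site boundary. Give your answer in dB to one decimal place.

75.6 dB

Apply inverse-square spreading to bring every level to the receiver, then sum 10^(L/10).
milling machine: 92.6 − 20·log₁₀(16.1/1.7) = 92.6 − 19.53 = 73.07 dB.
forklift: 94.0 − 20·log₁₀(21.4/1.7) = 94.0 − 22.00 = 72.00 dB.
Σ 10^(L/10) = 3.614e+07 → L_total = 10·log₁₀(3.614e+07) = 75.58 dB.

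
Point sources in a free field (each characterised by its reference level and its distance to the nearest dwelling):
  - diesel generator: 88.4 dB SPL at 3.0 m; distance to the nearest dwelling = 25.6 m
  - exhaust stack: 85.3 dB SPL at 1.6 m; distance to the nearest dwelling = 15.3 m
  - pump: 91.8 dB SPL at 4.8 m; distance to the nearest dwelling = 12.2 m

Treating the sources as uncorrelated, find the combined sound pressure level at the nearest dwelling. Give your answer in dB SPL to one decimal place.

83.9 dB SPL

Propagate each source to the receiver with L = L_ref − 20·log₁₀(r/r_ref), then add intensities.
diesel generator: 88.4 − 20·log₁₀(25.6/3.0) = 88.4 − 18.62 = 69.78 dB SPL.
exhaust stack: 85.3 − 20·log₁₀(15.3/1.6) = 85.3 − 19.61 = 65.69 dB SPL.
pump: 91.8 − 20·log₁₀(12.2/4.8) = 91.8 − 8.10 = 83.70 dB SPL.
Σ 10^(L/10) = 2.475e+08 → L_total = 10·log₁₀(2.475e+08) = 83.94 dB SPL.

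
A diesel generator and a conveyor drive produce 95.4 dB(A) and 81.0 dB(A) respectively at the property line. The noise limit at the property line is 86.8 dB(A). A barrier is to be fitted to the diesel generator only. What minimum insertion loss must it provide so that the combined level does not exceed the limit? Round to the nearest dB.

10 dB

Fixed contribution from the other source: Σ 10^(L/10) = 10^(81.0/10) = 1.259e+08 (81.00 dB(A)).
The limit corresponds to 10^(86.8/10) = 4.786e+08; subtracting the fixed part leaves 3.527e+08 for the diesel generator, i.e. 85.47 dB(A).
Required insertion loss = 95.4 − 85.47 = 9.93 dB.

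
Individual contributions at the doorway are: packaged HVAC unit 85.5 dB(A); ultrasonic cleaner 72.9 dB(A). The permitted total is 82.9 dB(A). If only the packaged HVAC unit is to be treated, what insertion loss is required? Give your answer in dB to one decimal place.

Everything except the packaged HVAC unit sums to 10^(72.9/10) = 1.950e+07 in linear terms, 72.90 dB(A).
To meet 82.9 dB(A) overall, the treated packaged HVAC unit may contribute at most 10^(82.9/10) − 1.950e+07 = 1.755e+08, i.e. 82.44 dB(A).
Required insertion loss = 85.5 − 82.44 = 3.06 dB.

3.1 dB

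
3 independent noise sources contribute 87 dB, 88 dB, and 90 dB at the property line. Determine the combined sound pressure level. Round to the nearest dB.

93 dB

Incoherent sources combine by intensity addition: L_total = 10·log₁₀(Σ 10^(L_i/10)).
Σ 10^(L/10) = 10^(87/10) + 10^(88/10) + 10^(90/10) = 2.132e+09.
L_total = 10·log₁₀(2.132e+09) = 93.29 dB.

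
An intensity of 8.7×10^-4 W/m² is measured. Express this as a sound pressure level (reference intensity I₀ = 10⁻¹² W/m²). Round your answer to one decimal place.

Dividing by I₀ shifts the exponent by 12: I/I₀ = 8.7×10^8.
L = 10·(0.9395 + 8) = 89.40 dB.

89.4 dB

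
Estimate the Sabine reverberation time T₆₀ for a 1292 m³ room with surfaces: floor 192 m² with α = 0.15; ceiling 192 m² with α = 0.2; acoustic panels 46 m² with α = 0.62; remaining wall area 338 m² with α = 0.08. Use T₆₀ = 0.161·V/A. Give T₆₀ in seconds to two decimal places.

1.69 s

Summing Sᵢαᵢ: 192·0.15 + 192·0.2 + 46·0.62 + 338·0.08 = 122.76 m².
T₆₀ = 0.161·V/A = 0.161·1292/122.76 = 1.694 s.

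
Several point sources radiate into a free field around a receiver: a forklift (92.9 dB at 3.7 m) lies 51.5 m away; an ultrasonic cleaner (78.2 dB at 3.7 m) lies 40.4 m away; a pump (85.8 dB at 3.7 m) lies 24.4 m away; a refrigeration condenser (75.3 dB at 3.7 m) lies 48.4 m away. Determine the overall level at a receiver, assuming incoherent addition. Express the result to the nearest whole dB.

First find each source's level at the receiver (point-source: −20·log₁₀(r/r_ref)), then combine on an intensity basis.
forklift: 92.9 − 20·log₁₀(51.5/3.7) = 92.9 − 22.87 = 70.03 dB.
ultrasonic cleaner: 78.2 − 20·log₁₀(40.4/3.7) = 78.2 − 20.76 = 57.44 dB.
pump: 85.8 − 20·log₁₀(24.4/3.7) = 85.8 − 16.38 = 69.42 dB.
refrigeration condenser: 75.3 − 20·log₁₀(48.4/3.7) = 75.3 − 22.33 = 52.97 dB.
Σ 10^(L/10) = 1.956e+07 → L_total = 10·log₁₀(1.956e+07) = 72.91 dB.

73 dB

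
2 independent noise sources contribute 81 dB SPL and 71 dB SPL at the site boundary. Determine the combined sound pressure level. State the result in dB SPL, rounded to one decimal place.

For uncorrelated sources the intensities add, so convert each level to linear form, sum, and take 10·log₁₀ of the total.
Σ 10^(L/10) = 10^(81/10) + 10^(71/10) = 1.385e+08.
L_total = 10·log₁₀(1.385e+08) = 81.41 dB SPL.

81.4 dB SPL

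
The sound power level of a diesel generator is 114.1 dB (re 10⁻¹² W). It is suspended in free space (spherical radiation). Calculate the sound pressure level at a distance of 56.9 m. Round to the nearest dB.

Free-field spherical radiation: L_p = L_w − 10·log₁₀(4π·r²), r = 56.9 m.
4π·r² = 4.069e+04 m², 10·log₁₀ of that is 46.094 dB.
L_p = 114.1 − 46.094 = 68.01 dB.

68 dB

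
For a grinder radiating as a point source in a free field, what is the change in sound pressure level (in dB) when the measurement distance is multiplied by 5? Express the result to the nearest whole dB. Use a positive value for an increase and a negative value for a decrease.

-14 dB

A point source loses 6 dB per doubling of distance; generally ΔL = −20·log₁₀(r₂/r₁).
ΔL = −20·log₁₀(5) = -13.98 dB.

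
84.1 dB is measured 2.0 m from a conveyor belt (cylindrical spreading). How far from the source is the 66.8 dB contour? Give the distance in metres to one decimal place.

107.4 m

Line-source spreading drops the level by 10·log₁₀(r₂/r₁); inverting, r₂/r₁ = 10^(ΔL/10).
r₂ = 2.0·10^((84.1−66.8)/10) = 2.0·10^(17.3/10) = 107.41 m.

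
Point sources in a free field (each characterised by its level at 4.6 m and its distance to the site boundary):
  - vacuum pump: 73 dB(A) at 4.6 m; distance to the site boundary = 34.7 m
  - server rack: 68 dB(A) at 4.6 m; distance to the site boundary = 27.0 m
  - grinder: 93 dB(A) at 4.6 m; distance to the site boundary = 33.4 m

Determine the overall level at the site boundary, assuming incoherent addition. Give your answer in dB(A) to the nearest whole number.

76 dB(A)

Propagate each source to the receiver with L = L_ref − 20·log₁₀(r/r_ref), then add intensities.
vacuum pump: 73 − 20·log₁₀(34.7/4.6) = 73 − 17.55 = 55.45 dB(A).
server rack: 68 − 20·log₁₀(27.0/4.6) = 68 − 15.37 = 52.63 dB(A).
grinder: 93 − 20·log₁₀(33.4/4.6) = 93 − 17.22 = 75.78 dB(A).
Σ 10^(L/10) = 3.838e+07 → L_total = 10·log₁₀(3.838e+07) = 75.84 dB(A).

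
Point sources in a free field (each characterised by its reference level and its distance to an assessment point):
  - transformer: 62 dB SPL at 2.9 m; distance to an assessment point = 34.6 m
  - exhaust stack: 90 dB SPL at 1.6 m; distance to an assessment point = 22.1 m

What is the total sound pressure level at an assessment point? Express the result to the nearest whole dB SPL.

Propagate each source to the receiver with L = L_ref − 20·log₁₀(r/r_ref), then add intensities.
transformer: 62 − 20·log₁₀(34.6/2.9) = 62 − 21.53 = 40.47 dB SPL.
exhaust stack: 90 − 20·log₁₀(22.1/1.6) = 90 − 22.81 = 67.19 dB SPL.
Σ 10^(L/10) = 5.253e+06 → L_total = 10·log₁₀(5.253e+06) = 67.20 dB SPL.

67 dB SPL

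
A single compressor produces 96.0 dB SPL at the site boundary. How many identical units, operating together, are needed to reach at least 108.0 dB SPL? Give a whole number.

16

Need L₁ + 10·log₁₀ N ≥ 108.0, i.e. log₁₀ N ≥ 1.20.
N ≥ 10^(12.0/10) = 15.849, so N = 16.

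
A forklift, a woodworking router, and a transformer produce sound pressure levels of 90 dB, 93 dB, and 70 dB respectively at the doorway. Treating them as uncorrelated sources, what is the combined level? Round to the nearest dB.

Incoherent sources combine by intensity addition: L_total = 10·log₁₀(Σ 10^(L_i/10)).
Σ 10^(L/10) = 10^(90/10) + 10^(93/10) + 10^(70/10) = 3.005e+09.
L_total = 10·log₁₀(3.005e+09) = 94.78 dB.

95 dB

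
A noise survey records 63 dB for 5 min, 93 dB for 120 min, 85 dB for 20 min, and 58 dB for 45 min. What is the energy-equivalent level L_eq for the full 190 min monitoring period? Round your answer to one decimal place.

The energy average is taken in the linear domain: L_eq = 10·log₁₀[(Σ tᵢ·10^(Lᵢ/10))/T], T = 190 min.
Σ tᵢ·10^(Lᵢ/10) = 5·10^(63/10) + 120·10^(93/10) + 20·10^(85/10) + 45·10^(58/10) = 2.458e+11.
L_eq = 10·log₁₀(2.458e+11/190) = 91.12 dB.

91.1 dB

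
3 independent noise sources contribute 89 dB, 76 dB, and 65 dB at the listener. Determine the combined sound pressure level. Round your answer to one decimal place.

For uncorrelated sources the intensities add, so convert each level to linear form, sum, and take 10·log₁₀ of the total.
Σ 10^(L/10) = 10^(89/10) + 10^(76/10) + 10^(65/10) = 8.373e+08.
L_total = 10·log₁₀(8.373e+08) = 89.23 dB.

89.2 dB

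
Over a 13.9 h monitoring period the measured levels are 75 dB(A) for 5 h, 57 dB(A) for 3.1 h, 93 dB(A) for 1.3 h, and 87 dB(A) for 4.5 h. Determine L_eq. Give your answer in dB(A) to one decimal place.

L_eq = 10·log₁₀[(1/T)·Σ tᵢ·10^(Lᵢ/10)] with T = 13.9 h.
Σ tᵢ·10^(Lᵢ/10) = 5·10^(75/10) + 3.1·10^(57/10) + 1.3·10^(93/10) + 4.5·10^(87/10) = 5.009e+09.
L_eq = 10·log₁₀(5.009e+09/13.9) = 85.57 dB(A).

85.6 dB(A)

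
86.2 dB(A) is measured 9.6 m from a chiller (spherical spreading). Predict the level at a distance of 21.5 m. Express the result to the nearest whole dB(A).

79 dB(A)

For a point source, L₂ = L₁ − 20·log₁₀(r₂/r₁).
L₂ = 86.2 − 20·log₁₀(21.5/9.6) = 86.2 − 7.003 = 79.20 dB(A).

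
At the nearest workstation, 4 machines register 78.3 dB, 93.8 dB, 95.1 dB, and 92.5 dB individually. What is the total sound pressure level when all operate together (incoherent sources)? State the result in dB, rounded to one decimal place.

98.7 dB

For uncorrelated sources the intensities add, so convert each level to linear form, sum, and take 10·log₁₀ of the total.
Σ 10^(L/10) = 10^(78.3/10) + 10^(93.8/10) + 10^(95.1/10) + 10^(92.5/10) = 7.481e+09.
L_total = 10·log₁₀(7.481e+09) = 98.74 dB.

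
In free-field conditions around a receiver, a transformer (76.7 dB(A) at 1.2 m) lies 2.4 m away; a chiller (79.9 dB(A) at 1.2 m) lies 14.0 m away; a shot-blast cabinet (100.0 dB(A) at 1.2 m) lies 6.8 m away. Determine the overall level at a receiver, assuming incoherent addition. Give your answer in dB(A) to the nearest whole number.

85 dB(A)

First find each source's level at the receiver (point-source: −20·log₁₀(r/r_ref)), then combine on an intensity basis.
transformer: 76.7 − 20·log₁₀(2.4/1.2) = 76.7 − 6.02 = 70.68 dB(A).
chiller: 79.9 − 20·log₁₀(14.0/1.2) = 79.9 − 21.34 = 58.56 dB(A).
shot-blast cabinet: 100.0 − 20·log₁₀(6.8/1.2) = 100.0 − 15.07 = 84.93 dB(A).
Σ 10^(L/10) = 3.238e+08 → L_total = 10·log₁₀(3.238e+08) = 85.10 dB(A).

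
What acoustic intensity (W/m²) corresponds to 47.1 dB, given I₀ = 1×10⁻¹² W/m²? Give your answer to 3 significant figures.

I = I₀·10^(L/10) = 10⁻¹² × 10^(47.1/10) = 10^(-7.290).

5.13e-08 W/m²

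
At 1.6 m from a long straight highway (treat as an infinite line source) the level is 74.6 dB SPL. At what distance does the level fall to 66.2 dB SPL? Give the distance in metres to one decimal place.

The 8.4 dB drop corresponds to a distance ratio of 10^(8.4/10) for a line source.
r₂ = 1.6·10^((74.6−66.2)/10) = 1.6·10^(8.4/10) = 11.07 m.

11.1 m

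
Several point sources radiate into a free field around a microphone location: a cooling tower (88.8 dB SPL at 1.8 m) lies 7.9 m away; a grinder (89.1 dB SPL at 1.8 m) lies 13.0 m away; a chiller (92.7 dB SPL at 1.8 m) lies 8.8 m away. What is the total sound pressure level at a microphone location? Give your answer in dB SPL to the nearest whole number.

81 dB SPL

Apply inverse-square spreading to bring every level to the receiver, then sum 10^(L/10).
cooling tower: 88.8 − 20·log₁₀(7.9/1.8) = 88.8 − 12.85 = 75.95 dB SPL.
grinder: 89.1 − 20·log₁₀(13.0/1.8) = 89.1 − 17.17 = 71.93 dB SPL.
chiller: 92.7 − 20·log₁₀(8.8/1.8) = 92.7 − 13.78 = 78.92 dB SPL.
Σ 10^(L/10) = 1.329e+08 → L_total = 10·log₁₀(1.329e+08) = 81.23 dB SPL.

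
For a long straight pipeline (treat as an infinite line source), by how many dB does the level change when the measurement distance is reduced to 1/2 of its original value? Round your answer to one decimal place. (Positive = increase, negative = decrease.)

Line-source spreading: ΔL = −10·log₁₀(r₂/r₁).
ΔL = −10·log₁₀(0.5) = +3.01 dB.

+3.0 dB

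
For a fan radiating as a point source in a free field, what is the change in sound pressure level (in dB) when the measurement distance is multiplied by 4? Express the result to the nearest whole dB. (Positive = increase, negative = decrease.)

A point source loses 6 dB per doubling of distance; generally ΔL = −20·log₁₀(r₂/r₁).
ΔL = −20·log₁₀(4) = -12.04 dB.

-12 dB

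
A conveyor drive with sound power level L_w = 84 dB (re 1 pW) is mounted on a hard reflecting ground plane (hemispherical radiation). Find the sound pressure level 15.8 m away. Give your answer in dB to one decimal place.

52.0 dB

The power spreads over a hemisphere of area 2π·r², so L_p = L_w − 10·log₁₀(2π·r²).
2π·r² = 1569 m², 10·log₁₀ of that is 31.955 dB.
L_p = 84 − 31.955 = 52.05 dB.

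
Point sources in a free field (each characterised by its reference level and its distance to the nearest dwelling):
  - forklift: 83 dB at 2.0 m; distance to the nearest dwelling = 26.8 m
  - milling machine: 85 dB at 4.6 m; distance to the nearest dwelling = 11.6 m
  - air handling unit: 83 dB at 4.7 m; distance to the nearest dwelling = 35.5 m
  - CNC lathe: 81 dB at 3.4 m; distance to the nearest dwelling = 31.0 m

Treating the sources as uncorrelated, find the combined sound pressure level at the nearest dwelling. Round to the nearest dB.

77 dB

Apply inverse-square spreading to bring every level to the receiver, then sum 10^(L/10).
forklift: 83 − 20·log₁₀(26.8/2.0) = 83 − 22.54 = 60.46 dB.
milling machine: 85 − 20·log₁₀(11.6/4.6) = 85 − 8.03 = 76.97 dB.
air handling unit: 83 − 20·log₁₀(35.5/4.7) = 83 − 17.56 = 65.44 dB.
CNC lathe: 81 − 20·log₁₀(31.0/3.4) = 81 − 19.20 = 61.80 dB.
Σ 10^(L/10) = 5.585e+07 → L_total = 10·log₁₀(5.585e+07) = 77.47 dB.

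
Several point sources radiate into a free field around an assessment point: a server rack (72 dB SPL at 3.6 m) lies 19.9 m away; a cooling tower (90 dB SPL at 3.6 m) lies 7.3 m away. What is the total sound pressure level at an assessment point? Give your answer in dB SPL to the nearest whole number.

84 dB SPL

Propagate each source to the receiver with L = L_ref − 20·log₁₀(r/r_ref), then add intensities.
server rack: 72 − 20·log₁₀(19.9/3.6) = 72 − 14.85 = 57.15 dB SPL.
cooling tower: 90 − 20·log₁₀(7.3/3.6) = 90 − 6.14 = 83.86 dB SPL.
Σ 10^(L/10) = 2.437e+08 → L_total = 10·log₁₀(2.437e+08) = 83.87 dB SPL.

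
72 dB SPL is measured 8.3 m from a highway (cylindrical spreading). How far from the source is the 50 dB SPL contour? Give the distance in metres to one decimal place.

For a line source L₁ − L₂ = 10·log₁₀(r₂/r₁), so r₂ = r₁·10^((L₁−L₂)/10).
r₂ = 8.3·10^((72−50)/10) = 8.3·10^(22.0/10) = 1315.46 m.

1315.5 m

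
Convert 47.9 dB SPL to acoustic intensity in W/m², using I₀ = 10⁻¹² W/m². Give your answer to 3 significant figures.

6.17e-08 W/m²

I/I₀ = 10^(47.9/10) = 6.166e+04, so I = 6.166e+04 × 10⁻¹² W/m².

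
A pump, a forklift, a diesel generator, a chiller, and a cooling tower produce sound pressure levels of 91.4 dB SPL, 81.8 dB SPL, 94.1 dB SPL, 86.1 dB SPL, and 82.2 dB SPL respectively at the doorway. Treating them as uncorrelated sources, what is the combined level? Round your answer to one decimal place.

For uncorrelated sources the intensities add, so convert each level to linear form, sum, and take 10·log₁₀ of the total.
Σ 10^(L/10) = 10^(91.4/10) + 10^(81.8/10) + 10^(94.1/10) + 10^(86.1/10) + 10^(82.2/10) = 4.675e+09.
L_total = 10·log₁₀(4.675e+09) = 96.70 dB SPL.

96.7 dB SPL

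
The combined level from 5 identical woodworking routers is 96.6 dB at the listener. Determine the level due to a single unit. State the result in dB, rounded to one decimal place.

5 equal contributions raise the level by 10·log₁₀ 5 = 6.990 dB, so each unit alone gives 96.6 − 6.990.

89.6 dB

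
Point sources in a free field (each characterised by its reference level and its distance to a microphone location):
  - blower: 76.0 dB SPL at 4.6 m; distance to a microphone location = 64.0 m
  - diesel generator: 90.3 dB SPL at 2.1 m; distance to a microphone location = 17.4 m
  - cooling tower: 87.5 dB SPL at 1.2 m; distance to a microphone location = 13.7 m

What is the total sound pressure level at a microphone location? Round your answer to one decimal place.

Apply inverse-square spreading to bring every level to the receiver, then sum 10^(L/10).
blower: 76.0 − 20·log₁₀(64.0/4.6) = 76.0 − 22.87 = 53.13 dB SPL.
diesel generator: 90.3 − 20·log₁₀(17.4/2.1) = 90.3 − 18.37 = 71.93 dB SPL.
cooling tower: 87.5 − 20·log₁₀(13.7/1.2) = 87.5 − 21.15 = 66.35 dB SPL.
Σ 10^(L/10) = 2.013e+07 → L_total = 10·log₁₀(2.013e+07) = 73.04 dB SPL.

73.0 dB SPL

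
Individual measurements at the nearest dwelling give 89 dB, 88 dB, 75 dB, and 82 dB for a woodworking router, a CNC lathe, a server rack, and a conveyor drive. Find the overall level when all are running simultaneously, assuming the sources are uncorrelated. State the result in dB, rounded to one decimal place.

For uncorrelated sources the intensities add, so convert each level to linear form, sum, and take 10·log₁₀ of the total.
Σ 10^(L/10) = 10^(89/10) + 10^(88/10) + 10^(75/10) + 10^(82/10) = 1.615e+09.
L_total = 10·log₁₀(1.615e+09) = 92.08 dB.

92.1 dB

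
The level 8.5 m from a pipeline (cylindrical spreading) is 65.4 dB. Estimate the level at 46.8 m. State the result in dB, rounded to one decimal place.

Line-source attenuation: ΔL = 10·log₁₀(r₂/r₁) = 10·log₁₀(46.8/8.5) = 7.408 dB.
L₂ = 65.4 − 10·log₁₀(46.8/8.5) = 65.4 − 7.408 = 57.99 dB.

58.0 dB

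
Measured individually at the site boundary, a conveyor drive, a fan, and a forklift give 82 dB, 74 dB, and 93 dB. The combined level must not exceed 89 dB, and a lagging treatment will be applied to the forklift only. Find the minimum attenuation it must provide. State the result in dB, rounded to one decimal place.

The untreated sources together contribute 10^(82/10) + 10^(74/10) = 1.836e+08, i.e. 82.64 dB.
The limit corresponds to 10^(89/10) = 7.943e+08; subtracting the fixed part leaves 6.107e+08 for the forklift, i.e. 87.86 dB.
Required insertion loss = 93 − 87.86 = 5.14 dB.

5.1 dB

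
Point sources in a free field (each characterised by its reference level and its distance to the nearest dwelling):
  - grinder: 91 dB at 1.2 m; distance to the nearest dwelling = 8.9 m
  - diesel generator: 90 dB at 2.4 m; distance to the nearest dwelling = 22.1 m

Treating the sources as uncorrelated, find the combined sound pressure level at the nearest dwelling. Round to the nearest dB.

75 dB

Propagate each source to the receiver with L = L_ref − 20·log₁₀(r/r_ref), then add intensities.
grinder: 91 − 20·log₁₀(8.9/1.2) = 91 − 17.40 = 73.60 dB.
diesel generator: 90 − 20·log₁₀(22.1/2.4) = 90 − 19.28 = 70.72 dB.
Σ 10^(L/10) = 3.468e+07 → L_total = 10·log₁₀(3.468e+07) = 75.40 dB.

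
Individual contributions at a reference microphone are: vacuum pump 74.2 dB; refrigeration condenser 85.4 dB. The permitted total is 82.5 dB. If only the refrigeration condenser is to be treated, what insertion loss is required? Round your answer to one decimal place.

The untreated sources together contribute 10^(74.2/10) = 2.630e+07, i.e. 74.20 dB.
The limit corresponds to 10^(82.5/10) = 1.778e+08; subtracting the fixed part leaves 1.515e+08 for the refrigeration condenser, i.e. 81.80 dB.
So the refrigeration condenser must be reduced from 85.4 to 81.80 dB: IL = 3.60 dB.

3.6 dB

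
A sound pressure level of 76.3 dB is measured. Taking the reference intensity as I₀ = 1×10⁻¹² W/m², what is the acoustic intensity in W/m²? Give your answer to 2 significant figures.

I/I₀ = 10^(76.3/10) = 4.266e+07, so I = 4.266e+07 × 10⁻¹² W/m².

4.3e-05 W/m²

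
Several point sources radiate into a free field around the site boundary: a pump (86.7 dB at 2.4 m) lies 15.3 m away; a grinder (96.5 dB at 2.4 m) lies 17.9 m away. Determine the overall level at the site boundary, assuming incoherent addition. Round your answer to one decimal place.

Propagate each source to the receiver with L = L_ref − 20·log₁₀(r/r_ref), then add intensities.
pump: 86.7 − 20·log₁₀(15.3/2.4) = 86.7 − 16.09 = 70.61 dB.
grinder: 96.5 − 20·log₁₀(17.9/2.4) = 96.5 − 17.45 = 79.05 dB.
Σ 10^(L/10) = 9.181e+07 → L_total = 10·log₁₀(9.181e+07) = 79.63 dB.

79.6 dB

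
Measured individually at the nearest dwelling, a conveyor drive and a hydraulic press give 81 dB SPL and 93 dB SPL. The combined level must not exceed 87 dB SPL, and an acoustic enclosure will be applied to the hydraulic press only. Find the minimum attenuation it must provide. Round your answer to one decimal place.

Fixed contribution from the other source: Σ 10^(L/10) = 10^(81/10) = 1.259e+08 (81.00 dB SPL).
The limit corresponds to 10^(87/10) = 5.012e+08; subtracting the fixed part leaves 3.753e+08 for the hydraulic press, i.e. 85.74 dB SPL.
Required insertion loss = 93 − 85.74 = 7.26 dB.

7.3 dB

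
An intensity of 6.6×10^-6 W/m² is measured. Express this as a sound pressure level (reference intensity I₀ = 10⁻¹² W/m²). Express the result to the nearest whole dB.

68 dB

L = 10·log₁₀(I/I₀) = 10·log₁₀(6.6×10^-6/10⁻¹²) = 10·log₁₀(6.6×10^6).
L = 10·(0.8195 + 6) = 68.20 dB.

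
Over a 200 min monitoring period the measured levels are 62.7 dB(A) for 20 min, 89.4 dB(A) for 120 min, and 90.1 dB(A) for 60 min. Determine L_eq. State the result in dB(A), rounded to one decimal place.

89.2 dB(A)

The energy average is taken in the linear domain: L_eq = 10·log₁₀[(Σ tᵢ·10^(Lᵢ/10))/T], T = 200 min.
Σ tᵢ·10^(Lᵢ/10) = 20·10^(62.7/10) + 120·10^(89.4/10) + 60·10^(90.1/10) = 1.660e+11.
L_eq = 10·log₁₀(1.660e+11/200) = 89.19 dB(A).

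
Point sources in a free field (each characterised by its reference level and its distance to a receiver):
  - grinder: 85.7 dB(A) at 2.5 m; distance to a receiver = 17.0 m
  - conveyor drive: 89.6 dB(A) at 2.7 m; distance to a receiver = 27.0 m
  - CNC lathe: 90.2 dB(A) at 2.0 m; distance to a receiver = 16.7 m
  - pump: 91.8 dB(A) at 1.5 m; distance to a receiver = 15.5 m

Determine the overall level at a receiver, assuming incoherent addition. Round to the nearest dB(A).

First find each source's level at the receiver (point-source: −20·log₁₀(r/r_ref)), then combine on an intensity basis.
grinder: 85.7 − 20·log₁₀(17.0/2.5) = 85.7 − 16.65 = 69.05 dB(A).
conveyor drive: 89.6 − 20·log₁₀(27.0/2.7) = 89.6 − 20.00 = 69.60 dB(A).
CNC lathe: 90.2 − 20·log₁₀(16.7/2.0) = 90.2 − 18.43 = 71.77 dB(A).
pump: 91.8 − 20·log₁₀(15.5/1.5) = 91.8 − 20.28 = 71.52 dB(A).
Σ 10^(L/10) = 4.635e+07 → L_total = 10·log₁₀(4.635e+07) = 76.66 dB(A).

77 dB(A)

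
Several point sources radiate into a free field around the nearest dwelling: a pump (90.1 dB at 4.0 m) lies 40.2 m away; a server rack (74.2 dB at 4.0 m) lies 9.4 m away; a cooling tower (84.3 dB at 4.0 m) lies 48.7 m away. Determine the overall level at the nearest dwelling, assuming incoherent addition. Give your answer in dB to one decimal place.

72.2 dB

Apply inverse-square spreading to bring every level to the receiver, then sum 10^(L/10).
pump: 90.1 − 20·log₁₀(40.2/4.0) = 90.1 − 20.04 = 70.06 dB.
server rack: 74.2 − 20·log₁₀(9.4/4.0) = 74.2 − 7.42 = 66.78 dB.
cooling tower: 84.3 − 20·log₁₀(48.7/4.0) = 84.3 − 21.71 = 62.59 dB.
Σ 10^(L/10) = 1.671e+07 → L_total = 10·log₁₀(1.671e+07) = 72.23 dB.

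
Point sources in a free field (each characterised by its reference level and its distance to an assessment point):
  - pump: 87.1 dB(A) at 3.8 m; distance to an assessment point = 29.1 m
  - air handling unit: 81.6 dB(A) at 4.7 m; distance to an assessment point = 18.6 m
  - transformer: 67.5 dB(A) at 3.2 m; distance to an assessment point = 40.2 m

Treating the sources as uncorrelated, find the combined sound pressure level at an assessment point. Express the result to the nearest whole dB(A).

Propagate each source to the receiver with L = L_ref − 20·log₁₀(r/r_ref), then add intensities.
pump: 87.1 − 20·log₁₀(29.1/3.8) = 87.1 − 17.68 = 69.42 dB(A).
air handling unit: 81.6 − 20·log₁₀(18.6/4.7) = 81.6 − 11.95 = 69.65 dB(A).
transformer: 67.5 − 20·log₁₀(40.2/3.2) = 67.5 − 21.98 = 45.52 dB(A).
Σ 10^(L/10) = 1.801e+07 → L_total = 10·log₁₀(1.801e+07) = 72.56 dB(A).

73 dB(A)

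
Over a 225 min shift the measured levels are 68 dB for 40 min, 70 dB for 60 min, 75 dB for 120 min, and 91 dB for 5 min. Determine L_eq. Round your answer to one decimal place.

The energy average is taken in the linear domain: L_eq = 10·log₁₀[(Σ tᵢ·10^(Lᵢ/10))/T], T = 225 min.
Σ tᵢ·10^(Lᵢ/10) = 40·10^(68/10) + 60·10^(70/10) + 120·10^(75/10) + 5·10^(91/10) = 1.094e+10.
L_eq = 10·log₁₀(1.094e+10/225) = 76.87 dB.

76.9 dB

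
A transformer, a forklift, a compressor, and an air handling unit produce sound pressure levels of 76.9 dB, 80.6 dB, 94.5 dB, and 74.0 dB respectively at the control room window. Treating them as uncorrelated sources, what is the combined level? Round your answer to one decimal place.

Incoherent sources combine by intensity addition: L_total = 10·log₁₀(Σ 10^(L_i/10)).
Σ 10^(L/10) = 10^(76.9/10) + 10^(80.6/10) + 10^(94.5/10) + 10^(74.0/10) = 3.007e+09.
L_total = 10·log₁₀(3.007e+09) = 94.78 dB.

94.8 dB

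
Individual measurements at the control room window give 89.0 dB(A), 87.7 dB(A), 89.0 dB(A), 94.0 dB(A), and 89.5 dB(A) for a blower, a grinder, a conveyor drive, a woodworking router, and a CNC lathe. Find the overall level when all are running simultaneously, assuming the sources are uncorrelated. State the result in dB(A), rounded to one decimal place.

For uncorrelated sources the intensities add, so convert each level to linear form, sum, and take 10·log₁₀ of the total.
Σ 10^(L/10) = 10^(89.0/10) + 10^(87.7/10) + 10^(89.0/10) + 10^(94.0/10) + 10^(89.5/10) = 5.581e+09.
L_total = 10·log₁₀(5.581e+09) = 97.47 dB(A).

97.5 dB(A)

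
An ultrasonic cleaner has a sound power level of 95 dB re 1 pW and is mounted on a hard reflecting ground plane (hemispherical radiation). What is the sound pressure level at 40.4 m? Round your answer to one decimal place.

54.9 dB

Free-field hemispherical radiation: L_p = L_w − 10·log₁₀(2π·r²), r = 40.4 m.
2π·r² = 1.026e+04 m², 10·log₁₀ of that is 40.109 dB.
L_p = 95 − 40.109 = 54.89 dB.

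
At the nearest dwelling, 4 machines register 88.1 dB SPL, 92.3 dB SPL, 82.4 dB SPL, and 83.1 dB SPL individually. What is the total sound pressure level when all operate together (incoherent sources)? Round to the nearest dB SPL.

94 dB SPL

For uncorrelated sources the intensities add, so convert each level to linear form, sum, and take 10·log₁₀ of the total.
Σ 10^(L/10) = 10^(88.1/10) + 10^(92.3/10) + 10^(82.4/10) + 10^(83.1/10) = 2.722e+09.
L_total = 10·log₁₀(2.722e+09) = 94.35 dB SPL.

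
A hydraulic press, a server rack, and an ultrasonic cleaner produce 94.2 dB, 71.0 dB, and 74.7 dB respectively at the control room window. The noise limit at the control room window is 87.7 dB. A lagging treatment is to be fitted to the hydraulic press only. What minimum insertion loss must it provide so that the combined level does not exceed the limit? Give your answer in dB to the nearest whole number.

7 dB

The untreated sources together contribute 10^(71.0/10) + 10^(74.7/10) = 4.210e+07, i.e. 76.24 dB.
The limit corresponds to 10^(87.7/10) = 5.888e+08; subtracting the fixed part leaves 5.467e+08 for the hydraulic press, i.e. 87.38 dB.
Required insertion loss = 94.2 − 87.38 = 6.82 dB.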